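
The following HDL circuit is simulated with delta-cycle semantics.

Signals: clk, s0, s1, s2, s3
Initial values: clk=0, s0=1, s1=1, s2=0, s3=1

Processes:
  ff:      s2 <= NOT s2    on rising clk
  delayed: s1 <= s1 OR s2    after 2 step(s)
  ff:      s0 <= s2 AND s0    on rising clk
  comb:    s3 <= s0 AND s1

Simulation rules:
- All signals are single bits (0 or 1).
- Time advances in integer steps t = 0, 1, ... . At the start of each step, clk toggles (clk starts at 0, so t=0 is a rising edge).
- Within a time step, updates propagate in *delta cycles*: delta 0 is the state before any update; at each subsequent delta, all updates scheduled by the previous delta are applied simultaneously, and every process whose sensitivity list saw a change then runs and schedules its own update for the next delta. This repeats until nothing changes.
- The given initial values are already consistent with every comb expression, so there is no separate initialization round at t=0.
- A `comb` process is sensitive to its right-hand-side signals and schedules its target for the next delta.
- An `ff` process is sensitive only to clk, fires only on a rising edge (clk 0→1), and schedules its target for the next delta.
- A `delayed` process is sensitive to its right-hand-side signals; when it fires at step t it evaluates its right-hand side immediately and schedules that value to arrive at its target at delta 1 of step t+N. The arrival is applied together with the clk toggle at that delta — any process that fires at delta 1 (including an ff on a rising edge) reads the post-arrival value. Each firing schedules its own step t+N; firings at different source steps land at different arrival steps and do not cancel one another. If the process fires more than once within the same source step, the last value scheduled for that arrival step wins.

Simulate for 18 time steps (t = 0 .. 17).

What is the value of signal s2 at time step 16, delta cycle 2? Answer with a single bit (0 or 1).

1

t0.Δ0 clk=0 s2=0 s0=1 s1=1 s3=1
t0.Δ1 clk=1 s2=0 s0=1 s1=1 s3=1
t0.Δ2 clk=1 s2=1 s0=0 s1=1 s3=1
t0.Δ3 clk=1 s2=1 s0=0 s1=1 s3=0
t1.Δ0 clk=1 s2=1 s0=0 s1=1 s3=0
t1.Δ1 clk=0 s2=1 s0=0 s1=1 s3=0
t2.Δ0 clk=0 s2=1 s0=0 s1=1 s3=0
t2.Δ1 clk=1 s2=1 s0=0 s1=1 s3=0
t2.Δ2 clk=1 s2=0 s0=0 s1=1 s3=0
t3.Δ0 clk=1 s2=0 s0=0 s1=1 s3=0
t3.Δ1 clk=0 s2=0 s0=0 s1=1 s3=0
t4.Δ0 clk=0 s2=0 s0=0 s1=1 s3=0
t4.Δ1 clk=1 s2=0 s0=0 s1=1 s3=0
t4.Δ2 clk=1 s2=1 s0=0 s1=1 s3=0
t5.Δ0 clk=1 s2=1 s0=0 s1=1 s3=0
t5.Δ1 clk=0 s2=1 s0=0 s1=1 s3=0
t6.Δ0 clk=0 s2=1 s0=0 s1=1 s3=0
t6.Δ1 clk=1 s2=1 s0=0 s1=1 s3=0
t6.Δ2 clk=1 s2=0 s0=0 s1=1 s3=0
t7.Δ0 clk=1 s2=0 s0=0 s1=1 s3=0
t7.Δ1 clk=0 s2=0 s0=0 s1=1 s3=0
t8.Δ0 clk=0 s2=0 s0=0 s1=1 s3=0
t8.Δ1 clk=1 s2=0 s0=0 s1=1 s3=0
t8.Δ2 clk=1 s2=1 s0=0 s1=1 s3=0
t9.Δ0 clk=1 s2=1 s0=0 s1=1 s3=0
t9.Δ1 clk=0 s2=1 s0=0 s1=1 s3=0
t10.Δ0 clk=0 s2=1 s0=0 s1=1 s3=0
t10.Δ1 clk=1 s2=1 s0=0 s1=1 s3=0
t10.Δ2 clk=1 s2=0 s0=0 s1=1 s3=0
t11.Δ0 clk=1 s2=0 s0=0 s1=1 s3=0
t11.Δ1 clk=0 s2=0 s0=0 s1=1 s3=0
t12.Δ0 clk=0 s2=0 s0=0 s1=1 s3=0
t12.Δ1 clk=1 s2=0 s0=0 s1=1 s3=0
t12.Δ2 clk=1 s2=1 s0=0 s1=1 s3=0
t13.Δ0 clk=1 s2=1 s0=0 s1=1 s3=0
t13.Δ1 clk=0 s2=1 s0=0 s1=1 s3=0
t14.Δ0 clk=0 s2=1 s0=0 s1=1 s3=0
t14.Δ1 clk=1 s2=1 s0=0 s1=1 s3=0
t14.Δ2 clk=1 s2=0 s0=0 s1=1 s3=0
t15.Δ0 clk=1 s2=0 s0=0 s1=1 s3=0
t15.Δ1 clk=0 s2=0 s0=0 s1=1 s3=0
t16.Δ0 clk=0 s2=0 s0=0 s1=1 s3=0
t16.Δ1 clk=1 s2=0 s0=0 s1=1 s3=0
t16.Δ2 clk=1 s2=1 s0=0 s1=1 s3=0
t17.Δ0 clk=1 s2=1 s0=0 s1=1 s3=0
t17.Δ1 clk=0 s2=1 s0=0 s1=1 s3=0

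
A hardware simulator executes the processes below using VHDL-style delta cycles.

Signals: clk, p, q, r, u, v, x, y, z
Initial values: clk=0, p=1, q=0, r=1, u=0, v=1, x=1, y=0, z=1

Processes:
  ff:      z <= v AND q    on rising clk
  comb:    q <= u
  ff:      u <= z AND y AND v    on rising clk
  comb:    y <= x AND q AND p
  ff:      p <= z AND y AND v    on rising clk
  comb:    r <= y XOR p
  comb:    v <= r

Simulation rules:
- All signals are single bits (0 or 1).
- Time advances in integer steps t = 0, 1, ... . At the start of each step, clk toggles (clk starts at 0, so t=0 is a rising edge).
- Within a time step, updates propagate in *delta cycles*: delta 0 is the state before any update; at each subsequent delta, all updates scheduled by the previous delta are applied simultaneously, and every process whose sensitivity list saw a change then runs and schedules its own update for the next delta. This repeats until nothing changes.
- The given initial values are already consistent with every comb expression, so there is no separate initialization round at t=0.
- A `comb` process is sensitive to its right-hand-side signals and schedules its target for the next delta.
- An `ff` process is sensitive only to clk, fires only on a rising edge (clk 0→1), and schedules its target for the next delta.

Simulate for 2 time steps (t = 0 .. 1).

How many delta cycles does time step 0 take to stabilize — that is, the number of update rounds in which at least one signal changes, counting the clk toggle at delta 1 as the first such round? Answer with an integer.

[bits: q,v,x,r,u,p,z,y,clk]
t=0: Δ0=011101100 Δ1=011101101 Δ2=011100001 Δ3=011000001 Δ4=001000001 | 4Δ
t=1: Δ0=001000001 Δ1=001000000 | 1Δ

4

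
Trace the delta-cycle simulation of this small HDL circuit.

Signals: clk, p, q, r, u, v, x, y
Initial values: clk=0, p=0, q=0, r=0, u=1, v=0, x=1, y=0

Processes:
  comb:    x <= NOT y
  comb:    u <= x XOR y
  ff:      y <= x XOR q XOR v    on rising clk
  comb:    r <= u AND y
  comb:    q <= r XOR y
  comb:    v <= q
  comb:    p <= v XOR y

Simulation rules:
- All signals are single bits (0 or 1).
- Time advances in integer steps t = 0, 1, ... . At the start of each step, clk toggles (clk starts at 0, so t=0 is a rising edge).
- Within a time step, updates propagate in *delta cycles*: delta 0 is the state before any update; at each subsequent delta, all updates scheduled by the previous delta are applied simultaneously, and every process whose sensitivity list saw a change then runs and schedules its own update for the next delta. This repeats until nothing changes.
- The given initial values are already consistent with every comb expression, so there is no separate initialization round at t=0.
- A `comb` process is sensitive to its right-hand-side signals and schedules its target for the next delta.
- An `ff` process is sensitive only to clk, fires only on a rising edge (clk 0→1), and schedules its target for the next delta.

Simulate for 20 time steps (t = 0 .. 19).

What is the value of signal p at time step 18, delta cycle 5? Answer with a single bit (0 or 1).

t=0 Δ0: r=0 p=0 v=0 x=1 q=0 y=0 u=1 clk=0
  Δ1: clk:0→1
  Δ2: y:0→1
  Δ3: r:0→1, p:0→1, x:1→0, q:0→1, u:1→0
  Δ4: r:1→0, v:0→1, q:1→0, u:0→1
  Δ5: r:0→1, p:1→0, v:1→0, q:0→1
  Δ6: p:0→1, v:0→1, q:1→0
  Δ7: p:1→0, v:1→0
  Δ8: p:0→1
  (8Δ to stable)
t=1 Δ0: r=1 p=1 v=0 x=0 q=0 y=1 u=1 clk=1
  Δ1: clk:1→0
  (1Δ to stable)
t=2 Δ0: r=1 p=1 v=0 x=0 q=0 y=1 u=1 clk=0
  Δ1: clk:0→1
  Δ2: y:1→0
  Δ3: r:1→0, p:1→0, x:0→1, q:0→1, u:1→0
  Δ4: v:0→1, q:1→0, u:0→1
  Δ5: p:0→1, v:1→0
  Δ6: p:1→0
  (6Δ to stable)
t=3 Δ0: r=0 p=0 v=0 x=1 q=0 y=0 u=1 clk=1
  Δ1: clk:1→0
  (1Δ to stable)
t=4 Δ0: r=0 p=0 v=0 x=1 q=0 y=0 u=1 clk=0
  Δ1: clk:0→1
  Δ2: y:0→1
  Δ3: r:0→1, p:0→1, x:1→0, q:0→1, u:1→0
  Δ4: r:1→0, v:0→1, q:1→0, u:0→1
  Δ5: r:0→1, p:1→0, v:1→0, q:0→1
  Δ6: p:0→1, v:0→1, q:1→0
  Δ7: p:1→0, v:1→0
  Δ8: p:0→1
  (8Δ to stable)
t=5 Δ0: r=1 p=1 v=0 x=0 q=0 y=1 u=1 clk=1
  Δ1: clk:1→0
  (1Δ to stable)
t=6 Δ0: r=1 p=1 v=0 x=0 q=0 y=1 u=1 clk=0
  Δ1: clk:0→1
  Δ2: y:1→0
  Δ3: r:1→0, p:1→0, x:0→1, q:0→1, u:1→0
  Δ4: v:0→1, q:1→0, u:0→1
  Δ5: p:0→1, v:1→0
  Δ6: p:1→0
  (6Δ to stable)
t=7 Δ0: r=0 p=0 v=0 x=1 q=0 y=0 u=1 clk=1
  Δ1: clk:1→0
  (1Δ to stable)
t=8 Δ0: r=0 p=0 v=0 x=1 q=0 y=0 u=1 clk=0
  Δ1: clk:0→1
  Δ2: y:0→1
  Δ3: r:0→1, p:0→1, x:1→0, q:0→1, u:1→0
  Δ4: r:1→0, v:0→1, q:1→0, u:0→1
  Δ5: r:0→1, p:1→0, v:1→0, q:0→1
  Δ6: p:0→1, v:0→1, q:1→0
  Δ7: p:1→0, v:1→0
  Δ8: p:0→1
  (8Δ to stable)
t=9 Δ0: r=1 p=1 v=0 x=0 q=0 y=1 u=1 clk=1
  Δ1: clk:1→0
  (1Δ to stable)
t=10 Δ0: r=1 p=1 v=0 x=0 q=0 y=1 u=1 clk=0
  Δ1: clk:0→1
  Δ2: y:1→0
  Δ3: r:1→0, p:1→0, x:0→1, q:0→1, u:1→0
  Δ4: v:0→1, q:1→0, u:0→1
  Δ5: p:0→1, v:1→0
  Δ6: p:1→0
  (6Δ to stable)
t=11 Δ0: r=0 p=0 v=0 x=1 q=0 y=0 u=1 clk=1
  Δ1: clk:1→0
  (1Δ to stable)
t=12 Δ0: r=0 p=0 v=0 x=1 q=0 y=0 u=1 clk=0
  Δ1: clk:0→1
  Δ2: y:0→1
  Δ3: r:0→1, p:0→1, x:1→0, q:0→1, u:1→0
  Δ4: r:1→0, v:0→1, q:1→0, u:0→1
  Δ5: r:0→1, p:1→0, v:1→0, q:0→1
  Δ6: p:0→1, v:0→1, q:1→0
  Δ7: p:1→0, v:1→0
  Δ8: p:0→1
  (8Δ to stable)
t=13 Δ0: r=1 p=1 v=0 x=0 q=0 y=1 u=1 clk=1
  Δ1: clk:1→0
  (1Δ to stable)
t=14 Δ0: r=1 p=1 v=0 x=0 q=0 y=1 u=1 clk=0
  Δ1: clk:0→1
  Δ2: y:1→0
  Δ3: r:1→0, p:1→0, x:0→1, q:0→1, u:1→0
  Δ4: v:0→1, q:1→0, u:0→1
  Δ5: p:0→1, v:1→0
  Δ6: p:1→0
  (6Δ to stable)
t=15 Δ0: r=0 p=0 v=0 x=1 q=0 y=0 u=1 clk=1
  Δ1: clk:1→0
  (1Δ to stable)
t=16 Δ0: r=0 p=0 v=0 x=1 q=0 y=0 u=1 clk=0
  Δ1: clk:0→1
  Δ2: y:0→1
  Δ3: r:0→1, p:0→1, x:1→0, q:0→1, u:1→0
  Δ4: r:1→0, v:0→1, q:1→0, u:0→1
  Δ5: r:0→1, p:1→0, v:1→0, q:0→1
  Δ6: p:0→1, v:0→1, q:1→0
  Δ7: p:1→0, v:1→0
  Δ8: p:0→1
  (8Δ to stable)
t=17 Δ0: r=1 p=1 v=0 x=0 q=0 y=1 u=1 clk=1
  Δ1: clk:1→0
  (1Δ to stable)
t=18 Δ0: r=1 p=1 v=0 x=0 q=0 y=1 u=1 clk=0
  Δ1: clk:0→1
  Δ2: y:1→0
  Δ3: r:1→0, p:1→0, x:0→1, q:0→1, u:1→0
  Δ4: v:0→1, q:1→0, u:0→1
  Δ5: p:0→1, v:1→0
  Δ6: p:1→0
  (6Δ to stable)
t=19 Δ0: r=0 p=0 v=0 x=1 q=0 y=0 u=1 clk=1
  Δ1: clk:1→0
  (1Δ to stable)

1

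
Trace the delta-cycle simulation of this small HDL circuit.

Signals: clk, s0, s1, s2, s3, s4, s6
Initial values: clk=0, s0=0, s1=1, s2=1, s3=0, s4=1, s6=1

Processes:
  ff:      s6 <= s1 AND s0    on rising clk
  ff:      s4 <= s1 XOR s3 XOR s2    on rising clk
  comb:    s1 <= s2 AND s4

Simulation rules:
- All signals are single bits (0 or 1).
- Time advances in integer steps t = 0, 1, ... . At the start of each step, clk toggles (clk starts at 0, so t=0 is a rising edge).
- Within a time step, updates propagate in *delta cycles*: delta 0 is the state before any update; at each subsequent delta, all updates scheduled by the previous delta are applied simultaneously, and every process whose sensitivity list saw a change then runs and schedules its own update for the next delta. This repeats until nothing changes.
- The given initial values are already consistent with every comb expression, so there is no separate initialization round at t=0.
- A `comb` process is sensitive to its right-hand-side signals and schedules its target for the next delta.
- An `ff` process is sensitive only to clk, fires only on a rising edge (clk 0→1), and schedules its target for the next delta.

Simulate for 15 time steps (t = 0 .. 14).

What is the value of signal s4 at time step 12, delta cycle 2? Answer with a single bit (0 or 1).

0

[bits: s6,clk,s1,s0,s2,s3,s4]
t=0: Δ0=1010101 Δ1=1110101 Δ2=0110100 Δ3=0100100 | 3Δ
t=1: Δ0=0100100 Δ1=0000100 | 1Δ
t=2: Δ0=0000100 Δ1=0100100 Δ2=0100101 Δ3=0110101 | 3Δ
t=3: Δ0=0110101 Δ1=0010101 | 1Δ
t=4: Δ0=0010101 Δ1=0110101 Δ2=0110100 Δ3=0100100 | 3Δ
t=5: Δ0=0100100 Δ1=0000100 | 1Δ
t=6: Δ0=0000100 Δ1=0100100 Δ2=0100101 Δ3=0110101 | 3Δ
t=7: Δ0=0110101 Δ1=0010101 | 1Δ
t=8: Δ0=0010101 Δ1=0110101 Δ2=0110100 Δ3=0100100 | 3Δ
t=9: Δ0=0100100 Δ1=0000100 | 1Δ
t=10: Δ0=0000100 Δ1=0100100 Δ2=0100101 Δ3=0110101 | 3Δ
t=11: Δ0=0110101 Δ1=0010101 | 1Δ
t=12: Δ0=0010101 Δ1=0110101 Δ2=0110100 Δ3=0100100 | 3Δ
t=13: Δ0=0100100 Δ1=0000100 | 1Δ
t=14: Δ0=0000100 Δ1=0100100 Δ2=0100101 Δ3=0110101 | 3Δ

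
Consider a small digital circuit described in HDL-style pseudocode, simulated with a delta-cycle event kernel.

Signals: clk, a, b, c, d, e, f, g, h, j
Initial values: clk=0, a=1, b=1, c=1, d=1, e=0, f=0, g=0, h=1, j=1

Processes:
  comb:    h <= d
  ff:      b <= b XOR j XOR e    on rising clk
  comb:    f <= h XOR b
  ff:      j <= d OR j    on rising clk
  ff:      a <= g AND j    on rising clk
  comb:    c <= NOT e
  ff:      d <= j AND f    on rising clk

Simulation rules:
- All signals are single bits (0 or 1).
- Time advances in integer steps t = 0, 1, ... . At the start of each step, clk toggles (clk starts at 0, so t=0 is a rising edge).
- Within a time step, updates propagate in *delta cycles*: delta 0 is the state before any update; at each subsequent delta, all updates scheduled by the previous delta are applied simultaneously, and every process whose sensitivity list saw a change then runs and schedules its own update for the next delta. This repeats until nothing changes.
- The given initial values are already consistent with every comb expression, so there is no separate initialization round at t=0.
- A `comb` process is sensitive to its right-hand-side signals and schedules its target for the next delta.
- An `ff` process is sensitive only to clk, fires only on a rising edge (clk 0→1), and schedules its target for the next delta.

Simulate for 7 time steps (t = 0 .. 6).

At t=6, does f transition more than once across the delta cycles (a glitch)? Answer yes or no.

t0.Δ0 j=1 clk=0 c=1 h=1 a=1 e=0 f=0 d=1 g=0 b=1
t0.Δ1 j=1 clk=1 c=1 h=1 a=1 e=0 f=0 d=1 g=0 b=1
t0.Δ2 j=1 clk=1 c=1 h=1 a=0 e=0 f=0 d=0 g=0 b=0
t0.Δ3 j=1 clk=1 c=1 h=0 a=0 e=0 f=1 d=0 g=0 b=0
t0.Δ4 j=1 clk=1 c=1 h=0 a=0 e=0 f=0 d=0 g=0 b=0
t1.Δ0 j=1 clk=1 c=1 h=0 a=0 e=0 f=0 d=0 g=0 b=0
t1.Δ1 j=1 clk=0 c=1 h=0 a=0 e=0 f=0 d=0 g=0 b=0
t2.Δ0 j=1 clk=0 c=1 h=0 a=0 e=0 f=0 d=0 g=0 b=0
t2.Δ1 j=1 clk=1 c=1 h=0 a=0 e=0 f=0 d=0 g=0 b=0
t2.Δ2 j=1 clk=1 c=1 h=0 a=0 e=0 f=0 d=0 g=0 b=1
t2.Δ3 j=1 clk=1 c=1 h=0 a=0 e=0 f=1 d=0 g=0 b=1
t3.Δ0 j=1 clk=1 c=1 h=0 a=0 e=0 f=1 d=0 g=0 b=1
t3.Δ1 j=1 clk=0 c=1 h=0 a=0 e=0 f=1 d=0 g=0 b=1
t4.Δ0 j=1 clk=0 c=1 h=0 a=0 e=0 f=1 d=0 g=0 b=1
t4.Δ1 j=1 clk=1 c=1 h=0 a=0 e=0 f=1 d=0 g=0 b=1
t4.Δ2 j=1 clk=1 c=1 h=0 a=0 e=0 f=1 d=1 g=0 b=0
t4.Δ3 j=1 clk=1 c=1 h=1 a=0 e=0 f=0 d=1 g=0 b=0
t4.Δ4 j=1 clk=1 c=1 h=1 a=0 e=0 f=1 d=1 g=0 b=0
t5.Δ0 j=1 clk=1 c=1 h=1 a=0 e=0 f=1 d=1 g=0 b=0
t5.Δ1 j=1 clk=0 c=1 h=1 a=0 e=0 f=1 d=1 g=0 b=0
t6.Δ0 j=1 clk=0 c=1 h=1 a=0 e=0 f=1 d=1 g=0 b=0
t6.Δ1 j=1 clk=1 c=1 h=1 a=0 e=0 f=1 d=1 g=0 b=0
t6.Δ2 j=1 clk=1 c=1 h=1 a=0 e=0 f=1 d=1 g=0 b=1
t6.Δ3 j=1 clk=1 c=1 h=1 a=0 e=0 f=0 d=1 g=0 b=1

no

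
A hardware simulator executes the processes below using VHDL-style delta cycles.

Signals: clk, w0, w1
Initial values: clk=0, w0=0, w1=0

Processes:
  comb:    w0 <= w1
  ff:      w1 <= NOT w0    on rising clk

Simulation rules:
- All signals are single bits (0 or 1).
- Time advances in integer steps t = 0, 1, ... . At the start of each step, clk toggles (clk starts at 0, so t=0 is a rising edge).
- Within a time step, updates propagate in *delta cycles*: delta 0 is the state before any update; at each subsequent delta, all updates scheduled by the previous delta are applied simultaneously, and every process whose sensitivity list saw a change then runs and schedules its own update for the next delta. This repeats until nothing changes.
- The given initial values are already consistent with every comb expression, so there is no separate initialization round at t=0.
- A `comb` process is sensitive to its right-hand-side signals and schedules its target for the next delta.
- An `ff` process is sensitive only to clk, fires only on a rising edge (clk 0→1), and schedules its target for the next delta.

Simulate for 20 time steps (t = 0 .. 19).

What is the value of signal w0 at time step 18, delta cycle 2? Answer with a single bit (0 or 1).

1

[bits: w0,w1,clk]
t=0: Δ0=000 Δ1=001 Δ2=011 Δ3=111 | 3Δ
t=1: Δ0=111 Δ1=110 | 1Δ
t=2: Δ0=110 Δ1=111 Δ2=101 Δ3=001 | 3Δ
t=3: Δ0=001 Δ1=000 | 1Δ
t=4: Δ0=000 Δ1=001 Δ2=011 Δ3=111 | 3Δ
t=5: Δ0=111 Δ1=110 | 1Δ
t=6: Δ0=110 Δ1=111 Δ2=101 Δ3=001 | 3Δ
t=7: Δ0=001 Δ1=000 | 1Δ
t=8: Δ0=000 Δ1=001 Δ2=011 Δ3=111 | 3Δ
t=9: Δ0=111 Δ1=110 | 1Δ
t=10: Δ0=110 Δ1=111 Δ2=101 Δ3=001 | 3Δ
t=11: Δ0=001 Δ1=000 | 1Δ
t=12: Δ0=000 Δ1=001 Δ2=011 Δ3=111 | 3Δ
t=13: Δ0=111 Δ1=110 | 1Δ
t=14: Δ0=110 Δ1=111 Δ2=101 Δ3=001 | 3Δ
t=15: Δ0=001 Δ1=000 | 1Δ
t=16: Δ0=000 Δ1=001 Δ2=011 Δ3=111 | 3Δ
t=17: Δ0=111 Δ1=110 | 1Δ
t=18: Δ0=110 Δ1=111 Δ2=101 Δ3=001 | 3Δ
t=19: Δ0=001 Δ1=000 | 1Δ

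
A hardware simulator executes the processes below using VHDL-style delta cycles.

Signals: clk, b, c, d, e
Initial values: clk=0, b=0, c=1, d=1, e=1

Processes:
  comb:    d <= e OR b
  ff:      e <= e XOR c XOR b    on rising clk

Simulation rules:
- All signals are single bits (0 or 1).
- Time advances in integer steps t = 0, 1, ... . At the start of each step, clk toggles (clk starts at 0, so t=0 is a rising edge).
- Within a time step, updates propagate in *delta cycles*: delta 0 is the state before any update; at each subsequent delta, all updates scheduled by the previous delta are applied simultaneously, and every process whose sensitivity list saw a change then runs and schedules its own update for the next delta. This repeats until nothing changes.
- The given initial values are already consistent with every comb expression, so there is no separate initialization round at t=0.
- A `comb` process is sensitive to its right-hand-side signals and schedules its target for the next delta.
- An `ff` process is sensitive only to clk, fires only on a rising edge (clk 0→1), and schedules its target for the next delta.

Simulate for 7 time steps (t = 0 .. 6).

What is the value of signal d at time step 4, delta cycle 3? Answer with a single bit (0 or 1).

0

t0.Δ0 d=1 c=1 b=0 clk=0 e=1
t0.Δ1 d=1 c=1 b=0 clk=1 e=1
t0.Δ2 d=1 c=1 b=0 clk=1 e=0
t0.Δ3 d=0 c=1 b=0 clk=1 e=0
t1.Δ0 d=0 c=1 b=0 clk=1 e=0
t1.Δ1 d=0 c=1 b=0 clk=0 e=0
t2.Δ0 d=0 c=1 b=0 clk=0 e=0
t2.Δ1 d=0 c=1 b=0 clk=1 e=0
t2.Δ2 d=0 c=1 b=0 clk=1 e=1
t2.Δ3 d=1 c=1 b=0 clk=1 e=1
t3.Δ0 d=1 c=1 b=0 clk=1 e=1
t3.Δ1 d=1 c=1 b=0 clk=0 e=1
t4.Δ0 d=1 c=1 b=0 clk=0 e=1
t4.Δ1 d=1 c=1 b=0 clk=1 e=1
t4.Δ2 d=1 c=1 b=0 clk=1 e=0
t4.Δ3 d=0 c=1 b=0 clk=1 e=0
t5.Δ0 d=0 c=1 b=0 clk=1 e=0
t5.Δ1 d=0 c=1 b=0 clk=0 e=0
t6.Δ0 d=0 c=1 b=0 clk=0 e=0
t6.Δ1 d=0 c=1 b=0 clk=1 e=0
t6.Δ2 d=0 c=1 b=0 clk=1 e=1
t6.Δ3 d=1 c=1 b=0 clk=1 e=1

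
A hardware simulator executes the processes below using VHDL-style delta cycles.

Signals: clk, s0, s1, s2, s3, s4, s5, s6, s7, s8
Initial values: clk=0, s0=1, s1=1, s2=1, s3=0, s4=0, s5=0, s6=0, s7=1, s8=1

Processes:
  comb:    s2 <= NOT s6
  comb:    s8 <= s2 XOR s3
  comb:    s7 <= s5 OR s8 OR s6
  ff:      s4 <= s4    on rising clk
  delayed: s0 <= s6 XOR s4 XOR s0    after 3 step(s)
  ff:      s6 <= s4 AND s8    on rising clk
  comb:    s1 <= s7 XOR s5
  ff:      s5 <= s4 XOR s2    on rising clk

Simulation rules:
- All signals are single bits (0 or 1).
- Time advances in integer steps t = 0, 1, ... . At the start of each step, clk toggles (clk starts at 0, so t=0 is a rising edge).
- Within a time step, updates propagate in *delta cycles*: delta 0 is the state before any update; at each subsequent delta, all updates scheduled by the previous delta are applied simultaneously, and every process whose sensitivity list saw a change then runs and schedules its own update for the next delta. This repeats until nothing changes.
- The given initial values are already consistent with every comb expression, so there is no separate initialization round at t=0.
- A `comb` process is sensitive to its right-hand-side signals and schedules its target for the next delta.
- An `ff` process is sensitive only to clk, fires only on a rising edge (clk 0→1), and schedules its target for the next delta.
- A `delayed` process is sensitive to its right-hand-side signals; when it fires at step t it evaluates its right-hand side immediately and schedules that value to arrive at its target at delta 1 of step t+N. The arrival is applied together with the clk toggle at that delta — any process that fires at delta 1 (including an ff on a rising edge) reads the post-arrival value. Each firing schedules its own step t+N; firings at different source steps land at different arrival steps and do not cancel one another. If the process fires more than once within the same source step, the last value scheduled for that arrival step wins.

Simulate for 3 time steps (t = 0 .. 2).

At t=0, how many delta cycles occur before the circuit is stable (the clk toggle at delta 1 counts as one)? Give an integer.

t=0 Δ0: s4=0 s8=1 s1=1 s3=0 s0=1 s6=0 s5=0 s2=1 clk=0 s7=1
  Δ1: clk:0→1
  Δ2: s5:0→1
  Δ3: s1:1→0
  (3Δ to stable)
t=1 Δ0: s4=0 s8=1 s1=0 s3=0 s0=1 s6=0 s5=1 s2=1 clk=1 s7=1
  Δ1: clk:1→0
  (1Δ to stable)
t=2 Δ0: s4=0 s8=1 s1=0 s3=0 s0=1 s6=0 s5=1 s2=1 clk=0 s7=1
  Δ1: clk:0→1
  (1Δ to stable)

3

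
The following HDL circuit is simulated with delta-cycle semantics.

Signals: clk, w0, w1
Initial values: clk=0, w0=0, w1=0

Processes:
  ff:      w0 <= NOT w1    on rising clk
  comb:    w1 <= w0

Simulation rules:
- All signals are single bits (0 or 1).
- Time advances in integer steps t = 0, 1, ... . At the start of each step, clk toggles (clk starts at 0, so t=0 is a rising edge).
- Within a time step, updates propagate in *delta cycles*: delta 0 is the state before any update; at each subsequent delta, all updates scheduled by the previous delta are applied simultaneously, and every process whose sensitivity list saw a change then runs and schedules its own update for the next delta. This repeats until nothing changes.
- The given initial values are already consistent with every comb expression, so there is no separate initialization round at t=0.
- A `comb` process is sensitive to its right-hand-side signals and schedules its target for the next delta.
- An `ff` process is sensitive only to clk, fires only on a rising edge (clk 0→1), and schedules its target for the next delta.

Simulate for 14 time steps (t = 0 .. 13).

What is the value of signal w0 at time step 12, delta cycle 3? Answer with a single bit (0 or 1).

1

t=0 Δ0: w0=0 clk=0 w1=0
  Δ1: clk:0→1
  Δ2: w0:0→1
  Δ3: w1:0→1
  (3Δ to stable)
t=1 Δ0: w0=1 clk=1 w1=1
  Δ1: clk:1→0
  (1Δ to stable)
t=2 Δ0: w0=1 clk=0 w1=1
  Δ1: clk:0→1
  Δ2: w0:1→0
  Δ3: w1:1→0
  (3Δ to stable)
t=3 Δ0: w0=0 clk=1 w1=0
  Δ1: clk:1→0
  (1Δ to stable)
t=4 Δ0: w0=0 clk=0 w1=0
  Δ1: clk:0→1
  Δ2: w0:0→1
  Δ3: w1:0→1
  (3Δ to stable)
t=5 Δ0: w0=1 clk=1 w1=1
  Δ1: clk:1→0
  (1Δ to stable)
t=6 Δ0: w0=1 clk=0 w1=1
  Δ1: clk:0→1
  Δ2: w0:1→0
  Δ3: w1:1→0
  (3Δ to stable)
t=7 Δ0: w0=0 clk=1 w1=0
  Δ1: clk:1→0
  (1Δ to stable)
t=8 Δ0: w0=0 clk=0 w1=0
  Δ1: clk:0→1
  Δ2: w0:0→1
  Δ3: w1:0→1
  (3Δ to stable)
t=9 Δ0: w0=1 clk=1 w1=1
  Δ1: clk:1→0
  (1Δ to stable)
t=10 Δ0: w0=1 clk=0 w1=1
  Δ1: clk:0→1
  Δ2: w0:1→0
  Δ3: w1:1→0
  (3Δ to stable)
t=11 Δ0: w0=0 clk=1 w1=0
  Δ1: clk:1→0
  (1Δ to stable)
t=12 Δ0: w0=0 clk=0 w1=0
  Δ1: clk:0→1
  Δ2: w0:0→1
  Δ3: w1:0→1
  (3Δ to stable)
t=13 Δ0: w0=1 clk=1 w1=1
  Δ1: clk:1→0
  (1Δ to stable)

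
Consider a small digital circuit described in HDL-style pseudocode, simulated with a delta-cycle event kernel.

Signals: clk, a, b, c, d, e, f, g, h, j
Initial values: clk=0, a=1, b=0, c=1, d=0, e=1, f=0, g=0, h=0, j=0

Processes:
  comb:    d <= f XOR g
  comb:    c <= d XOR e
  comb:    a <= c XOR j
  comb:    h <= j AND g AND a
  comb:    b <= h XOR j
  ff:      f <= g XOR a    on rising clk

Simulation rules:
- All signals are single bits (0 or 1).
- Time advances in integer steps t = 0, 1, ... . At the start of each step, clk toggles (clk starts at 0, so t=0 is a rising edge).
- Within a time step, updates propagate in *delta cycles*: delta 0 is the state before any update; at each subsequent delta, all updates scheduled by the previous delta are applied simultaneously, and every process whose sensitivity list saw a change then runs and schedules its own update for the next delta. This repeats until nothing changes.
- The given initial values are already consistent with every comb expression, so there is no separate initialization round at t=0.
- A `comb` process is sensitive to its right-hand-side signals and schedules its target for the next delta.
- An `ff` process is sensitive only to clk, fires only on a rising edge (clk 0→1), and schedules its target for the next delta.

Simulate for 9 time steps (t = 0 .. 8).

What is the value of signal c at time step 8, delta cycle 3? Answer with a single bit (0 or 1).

1

t=0 Δ0: g=0 b=0 h=0 d=0 e=1 a=1 j=0 c=1 f=0 clk=0
  Δ1: clk:0→1
  Δ2: f:0→1
  Δ3: d:0→1
  Δ4: c:1→0
  Δ5: a:1→0
  (5Δ to stable)
t=1 Δ0: g=0 b=0 h=0 d=1 e=1 a=0 j=0 c=0 f=1 clk=1
  Δ1: clk:1→0
  (1Δ to stable)
t=2 Δ0: g=0 b=0 h=0 d=1 e=1 a=0 j=0 c=0 f=1 clk=0
  Δ1: clk:0→1
  Δ2: f:1→0
  Δ3: d:1→0
  Δ4: c:0→1
  Δ5: a:0→1
  (5Δ to stable)
t=3 Δ0: g=0 b=0 h=0 d=0 e=1 a=1 j=0 c=1 f=0 clk=1
  Δ1: clk:1→0
  (1Δ to stable)
t=4 Δ0: g=0 b=0 h=0 d=0 e=1 a=1 j=0 c=1 f=0 clk=0
  Δ1: clk:0→1
  Δ2: f:0→1
  Δ3: d:0→1
  Δ4: c:1→0
  Δ5: a:1→0
  (5Δ to stable)
t=5 Δ0: g=0 b=0 h=0 d=1 e=1 a=0 j=0 c=0 f=1 clk=1
  Δ1: clk:1→0
  (1Δ to stable)
t=6 Δ0: g=0 b=0 h=0 d=1 e=1 a=0 j=0 c=0 f=1 clk=0
  Δ1: clk:0→1
  Δ2: f:1→0
  Δ3: d:1→0
  Δ4: c:0→1
  Δ5: a:0→1
  (5Δ to stable)
t=7 Δ0: g=0 b=0 h=0 d=0 e=1 a=1 j=0 c=1 f=0 clk=1
  Δ1: clk:1→0
  (1Δ to stable)
t=8 Δ0: g=0 b=0 h=0 d=0 e=1 a=1 j=0 c=1 f=0 clk=0
  Δ1: clk:0→1
  Δ2: f:0→1
  Δ3: d:0→1
  Δ4: c:1→0
  Δ5: a:1→0
  (5Δ to stable)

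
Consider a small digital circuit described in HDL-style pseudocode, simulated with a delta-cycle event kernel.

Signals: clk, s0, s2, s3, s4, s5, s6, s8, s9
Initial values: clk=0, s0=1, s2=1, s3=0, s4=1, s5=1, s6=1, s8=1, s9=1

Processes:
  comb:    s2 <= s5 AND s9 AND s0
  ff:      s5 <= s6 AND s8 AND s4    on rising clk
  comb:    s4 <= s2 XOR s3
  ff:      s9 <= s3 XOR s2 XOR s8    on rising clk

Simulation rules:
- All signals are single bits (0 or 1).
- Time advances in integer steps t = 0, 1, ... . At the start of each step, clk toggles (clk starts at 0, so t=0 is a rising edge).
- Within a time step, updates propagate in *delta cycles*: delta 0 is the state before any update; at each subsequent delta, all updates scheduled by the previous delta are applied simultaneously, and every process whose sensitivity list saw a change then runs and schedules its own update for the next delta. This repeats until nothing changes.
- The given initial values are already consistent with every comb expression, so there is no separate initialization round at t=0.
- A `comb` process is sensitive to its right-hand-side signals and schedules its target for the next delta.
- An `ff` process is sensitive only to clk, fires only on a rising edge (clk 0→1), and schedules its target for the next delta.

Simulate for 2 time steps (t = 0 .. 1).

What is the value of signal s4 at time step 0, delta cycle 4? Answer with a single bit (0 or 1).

0

[bits: s4,s8,s6,s9,s5,s0,clk,s2,s3]
t=0: Δ0=111111010 Δ1=111111110 Δ2=111011110 Δ3=111011100 Δ4=011011100 | 4Δ
t=1: Δ0=011011100 Δ1=011011000 | 1Δ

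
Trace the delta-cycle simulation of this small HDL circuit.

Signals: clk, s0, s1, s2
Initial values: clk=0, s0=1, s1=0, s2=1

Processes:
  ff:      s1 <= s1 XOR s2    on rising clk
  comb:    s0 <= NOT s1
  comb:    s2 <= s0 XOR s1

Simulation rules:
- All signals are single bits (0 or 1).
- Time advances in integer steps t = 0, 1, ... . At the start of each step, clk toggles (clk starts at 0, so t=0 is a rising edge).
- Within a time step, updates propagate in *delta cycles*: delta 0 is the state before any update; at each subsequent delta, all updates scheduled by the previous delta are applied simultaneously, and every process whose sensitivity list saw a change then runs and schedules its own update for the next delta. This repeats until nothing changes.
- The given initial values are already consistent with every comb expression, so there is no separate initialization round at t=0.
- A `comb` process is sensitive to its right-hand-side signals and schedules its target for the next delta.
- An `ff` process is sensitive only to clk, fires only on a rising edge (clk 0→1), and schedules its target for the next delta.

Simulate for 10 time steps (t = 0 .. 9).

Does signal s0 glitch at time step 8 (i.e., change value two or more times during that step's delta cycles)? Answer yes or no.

[bits: s0,clk,s1,s2]
t=0: Δ0=1001 Δ1=1101 Δ2=1111 Δ3=0110 Δ4=0111 | 4Δ
t=1: Δ0=0111 Δ1=0011 | 1Δ
t=2: Δ0=0011 Δ1=0111 Δ2=0101 Δ3=1100 Δ4=1101 | 4Δ
t=3: Δ0=1101 Δ1=1001 | 1Δ
t=4: Δ0=1001 Δ1=1101 Δ2=1111 Δ3=0110 Δ4=0111 | 4Δ
t=5: Δ0=0111 Δ1=0011 | 1Δ
t=6: Δ0=0011 Δ1=0111 Δ2=0101 Δ3=1100 Δ4=1101 | 4Δ
t=7: Δ0=1101 Δ1=1001 | 1Δ
t=8: Δ0=1001 Δ1=1101 Δ2=1111 Δ3=0110 Δ4=0111 | 4Δ
t=9: Δ0=0111 Δ1=0011 | 1Δ

no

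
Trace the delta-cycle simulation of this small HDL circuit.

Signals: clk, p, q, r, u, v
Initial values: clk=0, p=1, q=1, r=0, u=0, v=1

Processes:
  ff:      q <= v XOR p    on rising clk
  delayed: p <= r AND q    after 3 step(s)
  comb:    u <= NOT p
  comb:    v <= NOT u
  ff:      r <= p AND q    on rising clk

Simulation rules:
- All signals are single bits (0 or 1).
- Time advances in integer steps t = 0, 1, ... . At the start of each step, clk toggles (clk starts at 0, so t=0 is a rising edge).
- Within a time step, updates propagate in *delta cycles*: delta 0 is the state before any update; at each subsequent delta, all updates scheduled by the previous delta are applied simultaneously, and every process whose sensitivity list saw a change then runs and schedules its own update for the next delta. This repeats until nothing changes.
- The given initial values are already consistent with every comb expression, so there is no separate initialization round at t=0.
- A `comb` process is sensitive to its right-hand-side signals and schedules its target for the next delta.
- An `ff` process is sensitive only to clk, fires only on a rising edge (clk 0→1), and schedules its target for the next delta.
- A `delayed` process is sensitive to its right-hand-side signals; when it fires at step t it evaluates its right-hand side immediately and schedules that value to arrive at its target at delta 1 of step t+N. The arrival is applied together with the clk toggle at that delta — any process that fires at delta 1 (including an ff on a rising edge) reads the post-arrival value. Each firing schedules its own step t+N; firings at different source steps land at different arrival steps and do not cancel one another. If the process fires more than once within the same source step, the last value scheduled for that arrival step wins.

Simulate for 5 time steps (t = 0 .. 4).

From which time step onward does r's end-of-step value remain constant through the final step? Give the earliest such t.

2

t0.Δ0 clk=0 q=1 u=0 v=1 r=0 p=1
t0.Δ1 clk=1 q=1 u=0 v=1 r=0 p=1
t0.Δ2 clk=1 q=0 u=0 v=1 r=1 p=1
t1.Δ0 clk=1 q=0 u=0 v=1 r=1 p=1
t1.Δ1 clk=0 q=0 u=0 v=1 r=1 p=1
t2.Δ0 clk=0 q=0 u=0 v=1 r=1 p=1
t2.Δ1 clk=1 q=0 u=0 v=1 r=1 p=1
t2.Δ2 clk=1 q=0 u=0 v=1 r=0 p=1
t3.Δ0 clk=1 q=0 u=0 v=1 r=0 p=1
t3.Δ1 clk=0 q=0 u=0 v=1 r=0 p=0
t3.Δ2 clk=0 q=0 u=1 v=1 r=0 p=0
t3.Δ3 clk=0 q=0 u=1 v=0 r=0 p=0
t4.Δ0 clk=0 q=0 u=1 v=0 r=0 p=0
t4.Δ1 clk=1 q=0 u=1 v=0 r=0 p=0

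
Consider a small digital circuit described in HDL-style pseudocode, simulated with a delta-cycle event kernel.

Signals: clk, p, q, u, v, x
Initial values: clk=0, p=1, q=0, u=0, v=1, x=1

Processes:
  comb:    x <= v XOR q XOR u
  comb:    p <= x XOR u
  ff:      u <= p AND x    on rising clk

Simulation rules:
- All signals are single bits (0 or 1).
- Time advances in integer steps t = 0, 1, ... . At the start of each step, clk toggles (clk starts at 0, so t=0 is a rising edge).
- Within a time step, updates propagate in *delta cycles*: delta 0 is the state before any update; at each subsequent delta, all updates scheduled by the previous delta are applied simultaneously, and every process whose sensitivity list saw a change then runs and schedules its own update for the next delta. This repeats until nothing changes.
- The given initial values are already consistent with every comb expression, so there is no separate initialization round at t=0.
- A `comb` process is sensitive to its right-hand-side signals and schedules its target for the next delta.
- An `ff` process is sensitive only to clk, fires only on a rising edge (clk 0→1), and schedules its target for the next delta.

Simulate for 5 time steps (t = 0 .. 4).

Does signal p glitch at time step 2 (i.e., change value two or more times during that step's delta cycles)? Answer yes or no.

yes

t0.Δ0 p=1 x=1 u=0 v=1 q=0 clk=0
t0.Δ1 p=1 x=1 u=0 v=1 q=0 clk=1
t0.Δ2 p=1 x=1 u=1 v=1 q=0 clk=1
t0.Δ3 p=0 x=0 u=1 v=1 q=0 clk=1
t0.Δ4 p=1 x=0 u=1 v=1 q=0 clk=1
t1.Δ0 p=1 x=0 u=1 v=1 q=0 clk=1
t1.Δ1 p=1 x=0 u=1 v=1 q=0 clk=0
t2.Δ0 p=1 x=0 u=1 v=1 q=0 clk=0
t2.Δ1 p=1 x=0 u=1 v=1 q=0 clk=1
t2.Δ2 p=1 x=0 u=0 v=1 q=0 clk=1
t2.Δ3 p=0 x=1 u=0 v=1 q=0 clk=1
t2.Δ4 p=1 x=1 u=0 v=1 q=0 clk=1
t3.Δ0 p=1 x=1 u=0 v=1 q=0 clk=1
t3.Δ1 p=1 x=1 u=0 v=1 q=0 clk=0
t4.Δ0 p=1 x=1 u=0 v=1 q=0 clk=0
t4.Δ1 p=1 x=1 u=0 v=1 q=0 clk=1
t4.Δ2 p=1 x=1 u=1 v=1 q=0 clk=1
t4.Δ3 p=0 x=0 u=1 v=1 q=0 clk=1
t4.Δ4 p=1 x=0 u=1 v=1 q=0 clk=1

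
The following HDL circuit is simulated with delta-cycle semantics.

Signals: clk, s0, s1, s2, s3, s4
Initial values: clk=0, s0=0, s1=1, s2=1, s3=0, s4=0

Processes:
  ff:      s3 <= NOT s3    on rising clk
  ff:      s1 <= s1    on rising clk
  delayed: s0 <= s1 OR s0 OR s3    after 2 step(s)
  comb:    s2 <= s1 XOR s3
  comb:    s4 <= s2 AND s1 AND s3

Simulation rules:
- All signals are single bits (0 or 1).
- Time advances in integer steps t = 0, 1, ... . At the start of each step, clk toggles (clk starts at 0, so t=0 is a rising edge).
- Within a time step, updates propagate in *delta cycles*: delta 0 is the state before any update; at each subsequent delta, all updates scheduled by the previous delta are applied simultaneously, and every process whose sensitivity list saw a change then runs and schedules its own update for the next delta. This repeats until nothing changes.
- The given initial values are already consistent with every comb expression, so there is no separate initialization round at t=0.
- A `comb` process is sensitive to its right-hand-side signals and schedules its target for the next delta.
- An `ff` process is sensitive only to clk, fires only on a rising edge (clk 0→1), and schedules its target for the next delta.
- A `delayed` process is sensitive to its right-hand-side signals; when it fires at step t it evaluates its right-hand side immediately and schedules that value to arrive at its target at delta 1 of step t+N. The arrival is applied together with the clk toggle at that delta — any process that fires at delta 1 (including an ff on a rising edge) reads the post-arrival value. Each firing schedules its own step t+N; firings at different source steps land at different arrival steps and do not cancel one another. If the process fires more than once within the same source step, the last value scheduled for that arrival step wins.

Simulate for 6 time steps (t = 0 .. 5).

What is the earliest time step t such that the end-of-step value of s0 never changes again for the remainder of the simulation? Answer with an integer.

[bits: s3,clk,s2,s4,s1,s0]
t=0: Δ0=001010 Δ1=011010 Δ2=111010 Δ3=110110 Δ4=110010 | 4Δ
t=1: Δ0=110010 Δ1=100010 | 1Δ
t=2: Δ0=100010 Δ1=110011 Δ2=010011 Δ3=011011 | 3Δ
t=3: Δ0=011011 Δ1=001011 | 1Δ
t=4: Δ0=001011 Δ1=011011 Δ2=111011 Δ3=110111 Δ4=110011 | 4Δ
t=5: Δ0=110011 Δ1=100011 | 1Δ

2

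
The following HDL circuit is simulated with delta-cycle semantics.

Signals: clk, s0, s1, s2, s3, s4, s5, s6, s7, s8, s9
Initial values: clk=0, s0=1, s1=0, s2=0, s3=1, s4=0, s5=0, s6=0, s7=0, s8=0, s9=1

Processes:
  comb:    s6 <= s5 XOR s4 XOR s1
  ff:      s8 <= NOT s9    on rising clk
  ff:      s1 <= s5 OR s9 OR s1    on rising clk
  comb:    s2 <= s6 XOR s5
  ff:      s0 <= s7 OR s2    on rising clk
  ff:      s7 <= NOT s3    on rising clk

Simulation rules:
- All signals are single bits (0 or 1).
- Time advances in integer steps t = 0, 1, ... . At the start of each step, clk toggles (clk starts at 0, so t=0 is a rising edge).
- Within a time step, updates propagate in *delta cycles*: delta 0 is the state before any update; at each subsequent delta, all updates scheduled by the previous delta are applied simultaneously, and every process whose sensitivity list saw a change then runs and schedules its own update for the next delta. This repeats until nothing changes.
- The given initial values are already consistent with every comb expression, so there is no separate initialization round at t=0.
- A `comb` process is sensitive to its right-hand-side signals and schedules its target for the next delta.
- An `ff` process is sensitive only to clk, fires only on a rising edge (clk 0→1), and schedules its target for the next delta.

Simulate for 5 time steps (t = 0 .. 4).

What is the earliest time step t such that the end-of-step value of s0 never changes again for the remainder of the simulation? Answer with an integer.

[bits: s4,s8,s9,clk,s2,s6,s3,s7,s0,s5,s1]
t=0: Δ0=00100010100 Δ1=00110010100 Δ2=00110010001 Δ3=00110110001 Δ4=00111110001 | 4Δ
t=1: Δ0=00111110001 Δ1=00101110001 | 1Δ
t=2: Δ0=00101110001 Δ1=00111110001 Δ2=00111110101 | 2Δ
t=3: Δ0=00111110101 Δ1=00101110101 | 1Δ
t=4: Δ0=00101110101 Δ1=00111110101 | 1Δ

2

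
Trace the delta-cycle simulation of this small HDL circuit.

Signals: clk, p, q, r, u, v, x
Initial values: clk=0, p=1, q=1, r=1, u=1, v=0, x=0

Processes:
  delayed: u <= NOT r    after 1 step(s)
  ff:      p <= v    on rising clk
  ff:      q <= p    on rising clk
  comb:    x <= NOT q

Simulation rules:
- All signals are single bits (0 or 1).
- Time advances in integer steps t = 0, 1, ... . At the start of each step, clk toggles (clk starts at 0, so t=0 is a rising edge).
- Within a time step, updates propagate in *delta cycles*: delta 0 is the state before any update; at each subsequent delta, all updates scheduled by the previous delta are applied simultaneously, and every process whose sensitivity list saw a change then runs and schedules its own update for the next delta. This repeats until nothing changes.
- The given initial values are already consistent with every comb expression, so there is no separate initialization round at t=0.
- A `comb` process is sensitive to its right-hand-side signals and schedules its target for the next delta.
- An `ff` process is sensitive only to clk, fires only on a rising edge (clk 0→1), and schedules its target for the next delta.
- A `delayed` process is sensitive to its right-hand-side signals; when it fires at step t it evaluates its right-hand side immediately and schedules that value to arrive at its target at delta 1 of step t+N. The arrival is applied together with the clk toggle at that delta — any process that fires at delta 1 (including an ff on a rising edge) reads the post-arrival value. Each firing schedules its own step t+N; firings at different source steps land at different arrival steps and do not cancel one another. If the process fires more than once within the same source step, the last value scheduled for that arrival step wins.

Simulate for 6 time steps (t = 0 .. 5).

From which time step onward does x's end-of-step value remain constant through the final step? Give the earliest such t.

t=0 Δ0: u=1 v=0 x=0 r=1 q=1 p=1 clk=0
  Δ1: clk:0→1
  Δ2: p:1→0
  (2Δ to stable)
t=1 Δ0: u=1 v=0 x=0 r=1 q=1 p=0 clk=1
  Δ1: clk:1→0
  (1Δ to stable)
t=2 Δ0: u=1 v=0 x=0 r=1 q=1 p=0 clk=0
  Δ1: clk:0→1
  Δ2: q:1→0
  Δ3: x:0→1
  (3Δ to stable)
t=3 Δ0: u=1 v=0 x=1 r=1 q=0 p=0 clk=1
  Δ1: clk:1→0
  (1Δ to stable)
t=4 Δ0: u=1 v=0 x=1 r=1 q=0 p=0 clk=0
  Δ1: clk:0→1
  (1Δ to stable)
t=5 Δ0: u=1 v=0 x=1 r=1 q=0 p=0 clk=1
  Δ1: clk:1→0
  (1Δ to stable)

2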